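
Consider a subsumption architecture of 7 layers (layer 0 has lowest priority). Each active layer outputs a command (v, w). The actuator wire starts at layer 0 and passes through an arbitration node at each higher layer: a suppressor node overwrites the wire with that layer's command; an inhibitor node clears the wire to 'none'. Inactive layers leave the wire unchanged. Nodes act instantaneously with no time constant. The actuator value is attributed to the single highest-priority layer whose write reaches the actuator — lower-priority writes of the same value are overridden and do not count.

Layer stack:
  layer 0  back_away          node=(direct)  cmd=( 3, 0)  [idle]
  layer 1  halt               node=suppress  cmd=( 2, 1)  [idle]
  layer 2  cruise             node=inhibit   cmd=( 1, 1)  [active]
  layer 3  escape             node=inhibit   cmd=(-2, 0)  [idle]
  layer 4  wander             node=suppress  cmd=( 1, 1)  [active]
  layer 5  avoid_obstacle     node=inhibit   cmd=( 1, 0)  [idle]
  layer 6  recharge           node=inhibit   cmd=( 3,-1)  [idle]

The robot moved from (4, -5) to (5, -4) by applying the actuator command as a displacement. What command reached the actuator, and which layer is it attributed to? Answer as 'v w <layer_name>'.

1 1 wander

displacement = (5, -4) − (4, -5) = (1, 1)
layer 0 (back_away) idle — none
layer 1 (halt) idle — unchanged: none
layer 2 (cruise) active — inhibits: none
layer 3 (escape) idle — unchanged: none
layer 4 (wander) active — suppresses: (1, 1)
layer 5 (avoid_obstacle) idle — unchanged: (1, 1)
layer 6 (recharge) idle — unchanged: (1, 1)
→ actuator (1, 1) — from layer 4 (wander)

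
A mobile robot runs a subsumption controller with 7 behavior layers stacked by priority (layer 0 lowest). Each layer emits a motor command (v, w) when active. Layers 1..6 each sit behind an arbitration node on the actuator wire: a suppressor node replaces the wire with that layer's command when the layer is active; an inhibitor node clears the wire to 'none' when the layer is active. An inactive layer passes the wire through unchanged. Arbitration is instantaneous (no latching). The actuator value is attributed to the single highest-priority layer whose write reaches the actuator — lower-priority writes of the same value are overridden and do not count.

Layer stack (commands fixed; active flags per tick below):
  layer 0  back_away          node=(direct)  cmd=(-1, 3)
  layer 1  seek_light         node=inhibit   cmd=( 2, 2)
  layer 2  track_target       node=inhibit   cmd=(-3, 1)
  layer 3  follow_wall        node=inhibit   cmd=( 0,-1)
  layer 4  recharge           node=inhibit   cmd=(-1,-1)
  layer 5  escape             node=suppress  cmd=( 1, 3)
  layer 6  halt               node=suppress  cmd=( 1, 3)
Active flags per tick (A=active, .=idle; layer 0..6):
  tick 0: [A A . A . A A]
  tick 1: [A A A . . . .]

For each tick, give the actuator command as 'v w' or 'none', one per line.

1 3
none

tick 0:
  layer 0 (back_away) active — direct: (-1, 3)
  layer 1 (seek_light) active — inhibits: none
  layer 2 (track_target) idle — unchanged: none
  layer 3 (follow_wall) active — inhibits: none
  layer 4 (recharge) idle — unchanged: none
  layer 5 (escape) active — suppresses: (1, 3)
  layer 6 (halt) active — suppresses: (1, 3)
  → actuator (1, 3)
tick 1:
  layer 0 (back_away) active — direct: (-1, 3)
  layer 1 (seek_light) active — inhibits: none
  layer 2 (track_target) active — inhibits: none
  layer 3 (follow_wall) idle — unchanged: none
  layer 4 (recharge) idle — unchanged: none
  layer 5 (escape) idle — unchanged: none
  layer 6 (halt) idle — unchanged: none
  → actuator none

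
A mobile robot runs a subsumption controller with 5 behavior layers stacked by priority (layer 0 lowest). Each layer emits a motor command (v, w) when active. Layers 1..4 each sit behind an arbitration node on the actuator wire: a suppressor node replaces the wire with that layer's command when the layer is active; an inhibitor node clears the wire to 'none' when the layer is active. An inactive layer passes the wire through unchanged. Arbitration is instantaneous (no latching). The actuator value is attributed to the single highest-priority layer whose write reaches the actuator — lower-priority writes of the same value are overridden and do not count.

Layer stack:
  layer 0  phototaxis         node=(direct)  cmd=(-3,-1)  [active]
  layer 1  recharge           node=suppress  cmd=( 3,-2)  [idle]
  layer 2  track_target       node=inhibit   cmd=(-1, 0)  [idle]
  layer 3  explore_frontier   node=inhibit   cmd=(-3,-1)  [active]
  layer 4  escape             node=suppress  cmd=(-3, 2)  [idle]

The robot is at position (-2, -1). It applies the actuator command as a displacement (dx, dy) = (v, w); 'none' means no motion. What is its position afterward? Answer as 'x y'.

-2 -1

[0] phototaxis on; wire := (-3, -1)
[1] recharge off; pass (-3, -1)
[2] track_target off; pass (-3, -1)
[3] explore_frontier on (inhibit); wire := none
[4] escape off; pass none
output none
position: (-2, -1) + none = (-2, -1)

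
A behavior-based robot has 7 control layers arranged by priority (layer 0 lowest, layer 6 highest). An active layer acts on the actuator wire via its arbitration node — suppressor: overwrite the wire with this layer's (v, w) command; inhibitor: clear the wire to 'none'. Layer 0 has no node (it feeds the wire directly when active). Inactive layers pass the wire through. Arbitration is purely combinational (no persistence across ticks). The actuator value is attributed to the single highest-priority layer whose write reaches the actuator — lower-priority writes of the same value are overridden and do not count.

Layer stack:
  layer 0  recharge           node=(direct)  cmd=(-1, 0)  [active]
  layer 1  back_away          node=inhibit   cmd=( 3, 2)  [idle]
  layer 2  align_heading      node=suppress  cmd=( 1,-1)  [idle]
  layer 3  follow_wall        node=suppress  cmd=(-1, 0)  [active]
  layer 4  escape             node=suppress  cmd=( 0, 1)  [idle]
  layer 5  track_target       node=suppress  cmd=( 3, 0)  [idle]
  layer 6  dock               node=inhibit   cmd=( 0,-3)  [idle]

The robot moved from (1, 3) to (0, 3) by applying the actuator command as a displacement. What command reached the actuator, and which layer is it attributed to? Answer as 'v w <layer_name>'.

displacement = (0, 3) − (1, 3) = (-1, 0)
[0] recharge on; wire := (-1, 0)
[1] back_away off; pass (-1, 0)
[2] align_heading off; pass (-1, 0)
[3] follow_wall on (suppress); wire := (-1, 0)
[4] escape off; pass (-1, 0)
[5] track_target off; pass (-1, 0)
[6] dock off; pass (-1, 0)
output (-1, 0) — from layer 3 (follow_wall)

-1 0 follow_wall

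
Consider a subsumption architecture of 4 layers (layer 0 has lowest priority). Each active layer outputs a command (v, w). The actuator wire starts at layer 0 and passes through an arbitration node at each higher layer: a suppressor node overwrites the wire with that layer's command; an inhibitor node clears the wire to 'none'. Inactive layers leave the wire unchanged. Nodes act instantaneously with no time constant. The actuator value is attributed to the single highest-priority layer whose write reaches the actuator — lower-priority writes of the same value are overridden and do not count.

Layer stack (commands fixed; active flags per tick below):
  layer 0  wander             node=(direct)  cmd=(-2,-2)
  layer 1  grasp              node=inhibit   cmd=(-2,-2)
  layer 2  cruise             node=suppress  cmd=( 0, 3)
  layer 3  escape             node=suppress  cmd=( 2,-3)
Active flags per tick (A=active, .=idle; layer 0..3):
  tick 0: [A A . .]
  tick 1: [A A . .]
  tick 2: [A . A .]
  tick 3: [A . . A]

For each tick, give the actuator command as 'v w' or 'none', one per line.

tick 0:
  layer 0 (wander) active — direct: (-2, -2)
  layer 1 (grasp) active — inhibits: none
  layer 2 (cruise) idle — unchanged: none
  layer 3 (escape) idle — unchanged: none
  → actuator none
tick 1:
  layer 0 (wander) active — direct: (-2, -2)
  layer 1 (grasp) active — inhibits: none
  layer 2 (cruise) idle — unchanged: none
  layer 3 (escape) idle — unchanged: none
  → actuator none
tick 2:
  layer 0 (wander) active — direct: (-2, -2)
  layer 1 (grasp) idle — unchanged: (-2, -2)
  layer 2 (cruise) active — suppresses: (0, 3)
  layer 3 (escape) idle — unchanged: (0, 3)
  → actuator (0, 3)
tick 3:
  layer 0 (wander) active — direct: (-2, -2)
  layer 1 (grasp) idle — unchanged: (-2, -2)
  layer 2 (cruise) idle — unchanged: (-2, -2)
  layer 3 (escape) active — suppresses: (2, -3)
  → actuator (2, -3)

none
none
0 3
2 -3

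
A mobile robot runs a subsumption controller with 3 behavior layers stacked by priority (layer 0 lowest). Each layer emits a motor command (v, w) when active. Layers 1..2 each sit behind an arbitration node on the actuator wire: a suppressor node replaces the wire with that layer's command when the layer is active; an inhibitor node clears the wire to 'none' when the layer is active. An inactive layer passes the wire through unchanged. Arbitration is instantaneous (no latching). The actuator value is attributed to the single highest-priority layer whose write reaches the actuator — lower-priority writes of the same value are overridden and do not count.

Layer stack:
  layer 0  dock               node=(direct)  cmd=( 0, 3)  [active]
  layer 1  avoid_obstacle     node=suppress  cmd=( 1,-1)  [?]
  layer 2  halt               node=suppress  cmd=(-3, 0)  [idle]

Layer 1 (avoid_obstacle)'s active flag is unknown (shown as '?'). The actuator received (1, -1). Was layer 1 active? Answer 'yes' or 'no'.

If layer 1 is active=yes:
  actuator would be (1, -1)
If layer 1 is active=no:
  actuator would be (0, 3)
Observed (1, -1), so layer 1 was active.

yes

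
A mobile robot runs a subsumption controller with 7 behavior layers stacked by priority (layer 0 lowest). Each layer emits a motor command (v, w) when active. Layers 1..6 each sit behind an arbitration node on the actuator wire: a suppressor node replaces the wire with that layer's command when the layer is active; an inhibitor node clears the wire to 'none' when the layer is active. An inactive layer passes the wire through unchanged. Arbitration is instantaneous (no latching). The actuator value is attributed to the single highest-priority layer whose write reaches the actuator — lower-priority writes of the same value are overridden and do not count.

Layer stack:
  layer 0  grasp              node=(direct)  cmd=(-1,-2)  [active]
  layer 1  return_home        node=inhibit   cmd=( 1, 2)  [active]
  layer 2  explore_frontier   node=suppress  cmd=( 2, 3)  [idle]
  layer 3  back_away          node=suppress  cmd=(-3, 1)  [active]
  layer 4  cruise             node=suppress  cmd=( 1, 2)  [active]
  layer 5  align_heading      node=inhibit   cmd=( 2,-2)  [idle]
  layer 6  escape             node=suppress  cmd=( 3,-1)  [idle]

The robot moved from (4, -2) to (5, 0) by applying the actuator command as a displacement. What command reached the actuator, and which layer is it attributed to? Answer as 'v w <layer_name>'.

displacement = (5, 0) − (4, -2) = (1, 2)
[0] grasp on; wire := (-1, -2)
[1] return_home on (inhibit); wire := none
[2] explore_frontier off; pass none
[3] back_away on (suppress); wire := (-3, 1)
[4] cruise on (suppress); wire := (1, 2)
[5] align_heading off; pass (1, 2)
[6] escape off; pass (1, 2)
output (1, 2) — from layer 4 (cruise)

1 2 cruise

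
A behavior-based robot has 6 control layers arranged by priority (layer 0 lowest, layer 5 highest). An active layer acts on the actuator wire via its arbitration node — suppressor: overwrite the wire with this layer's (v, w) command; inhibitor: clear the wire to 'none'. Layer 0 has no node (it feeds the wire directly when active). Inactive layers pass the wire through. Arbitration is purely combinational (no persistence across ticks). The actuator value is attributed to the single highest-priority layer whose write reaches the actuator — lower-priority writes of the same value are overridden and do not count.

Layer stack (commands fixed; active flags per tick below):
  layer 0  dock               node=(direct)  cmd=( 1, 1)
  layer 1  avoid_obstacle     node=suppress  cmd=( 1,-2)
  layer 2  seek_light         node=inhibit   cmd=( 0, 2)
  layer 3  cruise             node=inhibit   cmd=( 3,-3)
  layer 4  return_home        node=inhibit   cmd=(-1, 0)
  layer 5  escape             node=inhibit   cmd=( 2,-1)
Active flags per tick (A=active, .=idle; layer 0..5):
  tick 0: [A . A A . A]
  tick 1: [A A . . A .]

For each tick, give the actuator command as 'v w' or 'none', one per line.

none
none

tick 0:
  [0] dock on; wire := (1, 1)
  [1] avoid_obstacle off; pass (1, 1)
  [2] seek_light on (inhibit); wire := none
  [3] cruise on (inhibit); wire := none
  [4] return_home off; pass none
  [5] escape on (inhibit); wire := none
  output none
tick 1:
  [0] dock on; wire := (1, 1)
  [1] avoid_obstacle on (suppress); wire := (1, -2)
  [2] seek_light off; pass (1, -2)
  [3] cruise off; pass (1, -2)
  [4] return_home on (inhibit); wire := none
  [5] escape off; pass none
  output none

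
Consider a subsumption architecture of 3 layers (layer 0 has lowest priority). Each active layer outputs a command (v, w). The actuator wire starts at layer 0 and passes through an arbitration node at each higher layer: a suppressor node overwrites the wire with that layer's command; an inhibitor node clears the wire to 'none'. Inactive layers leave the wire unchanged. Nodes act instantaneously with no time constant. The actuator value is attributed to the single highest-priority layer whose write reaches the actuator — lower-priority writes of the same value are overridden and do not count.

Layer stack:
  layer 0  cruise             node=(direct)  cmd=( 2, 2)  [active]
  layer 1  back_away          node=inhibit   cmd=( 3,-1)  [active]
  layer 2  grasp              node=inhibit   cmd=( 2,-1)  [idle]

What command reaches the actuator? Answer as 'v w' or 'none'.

none

[0] cruise on; wire := (2, 2)
[1] back_away on (inhibit); wire := none
[2] grasp off; pass none
output none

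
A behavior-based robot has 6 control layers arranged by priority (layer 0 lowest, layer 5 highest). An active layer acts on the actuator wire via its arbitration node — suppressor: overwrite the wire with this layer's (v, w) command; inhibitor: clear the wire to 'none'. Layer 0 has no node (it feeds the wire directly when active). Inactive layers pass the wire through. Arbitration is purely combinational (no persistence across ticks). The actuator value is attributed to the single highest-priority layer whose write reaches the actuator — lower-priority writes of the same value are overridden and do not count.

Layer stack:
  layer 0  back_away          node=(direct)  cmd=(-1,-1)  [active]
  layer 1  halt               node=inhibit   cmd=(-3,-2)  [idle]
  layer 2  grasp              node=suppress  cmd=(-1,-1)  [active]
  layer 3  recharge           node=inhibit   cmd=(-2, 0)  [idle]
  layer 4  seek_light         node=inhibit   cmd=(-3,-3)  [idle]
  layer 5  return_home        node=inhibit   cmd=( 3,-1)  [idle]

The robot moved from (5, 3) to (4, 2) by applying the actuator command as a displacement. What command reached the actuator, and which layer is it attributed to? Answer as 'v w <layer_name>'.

-1 -1 grasp

displacement = (4, 2) − (5, 3) = (-1, -1)
[0] back_away on; wire := (-1, -1)
[1] halt off; pass (-1, -1)
[2] grasp on (suppress); wire := (-1, -1)
[3] recharge off; pass (-1, -1)
[4] seek_light off; pass (-1, -1)
[5] return_home off; pass (-1, -1)
output (-1, -1) — from layer 2 (grasp)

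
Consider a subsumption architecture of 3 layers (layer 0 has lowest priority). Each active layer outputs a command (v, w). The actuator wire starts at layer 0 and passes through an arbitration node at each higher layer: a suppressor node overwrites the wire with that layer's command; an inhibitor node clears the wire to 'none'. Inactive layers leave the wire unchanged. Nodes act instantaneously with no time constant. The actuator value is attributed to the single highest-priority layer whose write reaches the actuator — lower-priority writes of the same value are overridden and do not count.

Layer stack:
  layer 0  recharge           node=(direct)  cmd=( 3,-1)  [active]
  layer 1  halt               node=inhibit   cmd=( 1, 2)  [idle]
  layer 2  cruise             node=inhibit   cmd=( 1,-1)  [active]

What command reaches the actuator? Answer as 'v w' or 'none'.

none

L0 recharge: active, feeds wire = (3, -1)
L1 halt: idle → wire stays (3, -1)
L2 cruise: active, inhibitor → wire = none
actuator = none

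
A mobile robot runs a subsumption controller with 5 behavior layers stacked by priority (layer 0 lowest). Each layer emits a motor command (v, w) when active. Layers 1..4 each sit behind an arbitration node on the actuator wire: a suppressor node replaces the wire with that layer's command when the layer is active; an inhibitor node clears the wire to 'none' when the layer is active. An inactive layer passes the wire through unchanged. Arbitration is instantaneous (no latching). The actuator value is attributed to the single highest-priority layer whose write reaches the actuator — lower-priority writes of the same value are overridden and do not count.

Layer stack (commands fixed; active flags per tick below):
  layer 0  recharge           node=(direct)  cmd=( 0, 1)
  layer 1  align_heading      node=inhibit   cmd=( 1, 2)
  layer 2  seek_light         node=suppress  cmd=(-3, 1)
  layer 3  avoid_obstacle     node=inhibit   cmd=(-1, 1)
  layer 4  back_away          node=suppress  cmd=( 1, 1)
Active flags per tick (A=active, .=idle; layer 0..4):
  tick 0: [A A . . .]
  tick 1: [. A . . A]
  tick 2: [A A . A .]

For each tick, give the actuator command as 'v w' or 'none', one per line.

none
1 1
none

tick 0:
  layer 0 (recharge) active — direct: (0, 1)
  layer 1 (align_heading) active — inhibits: none
  layer 2 (seek_light) idle — unchanged: none
  layer 3 (avoid_obstacle) idle — unchanged: none
  layer 4 (back_away) idle — unchanged: none
  → actuator none
tick 1:
  layer 0 (recharge) idle — none
  layer 1 (align_heading) active — inhibits: none
  layer 2 (seek_light) idle — unchanged: none
  layer 3 (avoid_obstacle) idle — unchanged: none
  layer 4 (back_away) active — suppresses: (1, 1)
  → actuator (1, 1)
tick 2:
  layer 0 (recharge) active — direct: (0, 1)
  layer 1 (align_heading) active — inhibits: none
  layer 2 (seek_light) idle — unchanged: none
  layer 3 (avoid_obstacle) active — inhibits: none
  layer 4 (back_away) idle — unchanged: none
  → actuator none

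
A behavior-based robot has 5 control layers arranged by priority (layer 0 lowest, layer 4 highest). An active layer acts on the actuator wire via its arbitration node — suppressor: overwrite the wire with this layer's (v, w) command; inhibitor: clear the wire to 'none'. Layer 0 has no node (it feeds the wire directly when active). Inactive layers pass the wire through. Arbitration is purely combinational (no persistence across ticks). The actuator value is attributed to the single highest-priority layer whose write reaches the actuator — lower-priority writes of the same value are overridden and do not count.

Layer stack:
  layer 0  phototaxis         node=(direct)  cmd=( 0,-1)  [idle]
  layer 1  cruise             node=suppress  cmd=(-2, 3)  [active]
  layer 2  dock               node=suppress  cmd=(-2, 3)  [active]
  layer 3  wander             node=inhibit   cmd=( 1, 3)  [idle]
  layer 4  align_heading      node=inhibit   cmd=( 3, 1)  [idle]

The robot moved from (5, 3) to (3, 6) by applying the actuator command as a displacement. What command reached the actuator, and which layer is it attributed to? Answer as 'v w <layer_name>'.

displacement = (3, 6) − (5, 3) = (-2, 3)
layer 0 (phototaxis) idle — none
layer 1 (cruise) active — suppresses: (-2, 3)
layer 2 (dock) active — suppresses: (-2, 3)
layer 3 (wander) idle — unchanged: (-2, 3)
layer 4 (align_heading) idle — unchanged: (-2, 3)
→ actuator (-2, 3) — from layer 2 (dock)

-2 3 dock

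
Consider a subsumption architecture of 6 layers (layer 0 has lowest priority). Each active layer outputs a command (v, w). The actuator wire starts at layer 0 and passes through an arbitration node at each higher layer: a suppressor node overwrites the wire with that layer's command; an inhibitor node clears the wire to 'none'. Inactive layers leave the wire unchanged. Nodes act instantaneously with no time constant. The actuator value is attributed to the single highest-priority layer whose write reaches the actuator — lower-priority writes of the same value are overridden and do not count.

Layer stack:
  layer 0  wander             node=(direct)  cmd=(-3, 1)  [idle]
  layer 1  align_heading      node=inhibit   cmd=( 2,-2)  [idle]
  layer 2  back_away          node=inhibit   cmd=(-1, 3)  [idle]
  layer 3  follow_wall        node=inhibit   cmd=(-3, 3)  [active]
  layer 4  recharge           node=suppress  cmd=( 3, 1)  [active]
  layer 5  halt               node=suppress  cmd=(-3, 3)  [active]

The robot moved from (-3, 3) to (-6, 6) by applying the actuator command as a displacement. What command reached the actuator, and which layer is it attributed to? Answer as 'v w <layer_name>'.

-3 3 halt

displacement = (-6, 6) − (-3, 3) = (-3, 3)
[0] wander off; wire := none
[1] align_heading off; pass none
[2] back_away off; pass none
[3] follow_wall on (inhibit); wire := none
[4] recharge on (suppress); wire := (3, 1)
[5] halt on (suppress); wire := (-3, 3)
output (-3, 3) — from layer 5 (halt)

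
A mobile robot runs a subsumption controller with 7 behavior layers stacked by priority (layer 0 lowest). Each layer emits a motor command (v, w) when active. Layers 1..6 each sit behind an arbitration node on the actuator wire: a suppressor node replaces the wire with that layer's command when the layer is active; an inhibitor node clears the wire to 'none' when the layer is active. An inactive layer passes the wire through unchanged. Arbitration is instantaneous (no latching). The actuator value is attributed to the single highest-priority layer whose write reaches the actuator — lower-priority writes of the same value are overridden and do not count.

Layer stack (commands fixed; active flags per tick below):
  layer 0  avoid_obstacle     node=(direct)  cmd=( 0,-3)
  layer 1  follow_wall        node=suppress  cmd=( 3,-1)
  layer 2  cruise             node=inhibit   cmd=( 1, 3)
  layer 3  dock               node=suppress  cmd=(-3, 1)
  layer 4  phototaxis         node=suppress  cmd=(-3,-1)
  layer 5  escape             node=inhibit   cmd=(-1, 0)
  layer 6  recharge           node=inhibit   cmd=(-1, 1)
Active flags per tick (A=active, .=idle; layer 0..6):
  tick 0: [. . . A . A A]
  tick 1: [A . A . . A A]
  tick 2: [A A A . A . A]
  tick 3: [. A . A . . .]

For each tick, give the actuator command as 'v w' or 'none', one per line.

none
none
none
-3 1

tick 0:
  [0] avoid_obstacle off; wire := none
  [1] follow_wall off; pass none
  [2] cruise off; pass none
  [3] dock on (suppress); wire := (-3, 1)
  [4] phototaxis off; pass (-3, 1)
  [5] escape on (inhibit); wire := none
  [6] recharge on (inhibit); wire := none
  output none
tick 1:
  [0] avoid_obstacle on; wire := (0, -3)
  [1] follow_wall off; pass (0, -3)
  [2] cruise on (inhibit); wire := none
  [3] dock off; pass none
  [4] phototaxis off; pass none
  [5] escape on (inhibit); wire := none
  [6] recharge on (inhibit); wire := none
  output none
tick 2:
  [0] avoid_obstacle on; wire := (0, -3)
  [1] follow_wall on (suppress); wire := (3, -1)
  [2] cruise on (inhibit); wire := none
  [3] dock off; pass none
  [4] phototaxis on (suppress); wire := (-3, -1)
  [5] escape off; pass (-3, -1)
  [6] recharge on (inhibit); wire := none
  output none
tick 3:
  [0] avoid_obstacle off; wire := none
  [1] follow_wall on (suppress); wire := (3, -1)
  [2] cruise off; pass (3, -1)
  [3] dock on (suppress); wire := (-3, 1)
  [4] phototaxis off; pass (-3, 1)
  [5] escape off; pass (-3, 1)
  [6] recharge off; pass (-3, 1)
  output (-3, 1)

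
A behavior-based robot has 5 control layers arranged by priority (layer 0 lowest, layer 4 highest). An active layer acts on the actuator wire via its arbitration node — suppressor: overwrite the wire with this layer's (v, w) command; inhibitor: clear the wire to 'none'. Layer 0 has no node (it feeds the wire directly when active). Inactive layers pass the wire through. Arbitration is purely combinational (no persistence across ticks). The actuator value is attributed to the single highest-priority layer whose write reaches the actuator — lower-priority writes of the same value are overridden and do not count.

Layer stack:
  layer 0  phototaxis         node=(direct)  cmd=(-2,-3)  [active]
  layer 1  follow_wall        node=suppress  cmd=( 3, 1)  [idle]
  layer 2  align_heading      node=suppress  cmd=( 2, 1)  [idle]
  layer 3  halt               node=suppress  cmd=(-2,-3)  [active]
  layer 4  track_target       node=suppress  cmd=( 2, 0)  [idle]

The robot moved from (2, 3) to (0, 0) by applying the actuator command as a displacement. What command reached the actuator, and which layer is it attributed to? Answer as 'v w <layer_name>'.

displacement = (0, 0) − (2, 3) = (-2, -3)
layer 0 (phototaxis) active — direct: (-2, -3)
layer 1 (follow_wall) idle — unchanged: (-2, -3)
layer 2 (align_heading) idle — unchanged: (-2, -3)
layer 3 (halt) active — suppresses: (-2, -3)
layer 4 (track_target) idle — unchanged: (-2, -3)
→ actuator (-2, -3) — from layer 3 (halt)

-2 -3 halt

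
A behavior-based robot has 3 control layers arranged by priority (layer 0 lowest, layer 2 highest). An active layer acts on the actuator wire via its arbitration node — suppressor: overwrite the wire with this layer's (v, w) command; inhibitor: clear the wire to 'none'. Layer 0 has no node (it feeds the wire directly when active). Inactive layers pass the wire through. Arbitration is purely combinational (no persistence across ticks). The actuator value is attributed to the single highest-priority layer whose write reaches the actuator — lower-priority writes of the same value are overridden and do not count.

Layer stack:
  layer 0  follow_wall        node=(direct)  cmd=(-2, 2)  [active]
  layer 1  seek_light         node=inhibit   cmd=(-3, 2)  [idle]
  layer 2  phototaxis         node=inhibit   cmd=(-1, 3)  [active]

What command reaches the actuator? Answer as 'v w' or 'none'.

none

layer 0 (follow_wall) active — direct: (-2, 2)
layer 1 (seek_light) idle — unchanged: (-2, 2)
layer 2 (phototaxis) active — inhibits: none
→ actuator none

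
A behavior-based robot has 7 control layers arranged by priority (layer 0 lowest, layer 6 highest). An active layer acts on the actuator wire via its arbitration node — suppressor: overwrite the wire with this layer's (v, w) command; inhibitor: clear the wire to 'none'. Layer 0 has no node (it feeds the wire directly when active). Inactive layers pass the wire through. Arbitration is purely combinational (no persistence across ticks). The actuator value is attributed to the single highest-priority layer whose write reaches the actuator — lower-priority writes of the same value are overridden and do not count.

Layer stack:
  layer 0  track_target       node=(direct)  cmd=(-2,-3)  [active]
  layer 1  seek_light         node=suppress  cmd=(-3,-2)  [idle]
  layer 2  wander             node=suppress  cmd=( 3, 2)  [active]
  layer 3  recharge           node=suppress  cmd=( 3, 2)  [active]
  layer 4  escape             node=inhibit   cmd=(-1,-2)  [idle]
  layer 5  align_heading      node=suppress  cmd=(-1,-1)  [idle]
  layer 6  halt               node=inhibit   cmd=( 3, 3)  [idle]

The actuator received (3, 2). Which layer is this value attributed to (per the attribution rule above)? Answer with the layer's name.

recharge

[0] track_target on; wire := (-2, -3)
[1] seek_light off; pass (-2, -3)
[2] wander on (suppress); wire := (3, 2)
[3] recharge on (suppress); wire := (3, 2)
[4] escape off; pass (3, 2)
[5] align_heading off; pass (3, 2)
[6] halt off; pass (3, 2)
output (3, 2)
last writer: layer 3 = recharge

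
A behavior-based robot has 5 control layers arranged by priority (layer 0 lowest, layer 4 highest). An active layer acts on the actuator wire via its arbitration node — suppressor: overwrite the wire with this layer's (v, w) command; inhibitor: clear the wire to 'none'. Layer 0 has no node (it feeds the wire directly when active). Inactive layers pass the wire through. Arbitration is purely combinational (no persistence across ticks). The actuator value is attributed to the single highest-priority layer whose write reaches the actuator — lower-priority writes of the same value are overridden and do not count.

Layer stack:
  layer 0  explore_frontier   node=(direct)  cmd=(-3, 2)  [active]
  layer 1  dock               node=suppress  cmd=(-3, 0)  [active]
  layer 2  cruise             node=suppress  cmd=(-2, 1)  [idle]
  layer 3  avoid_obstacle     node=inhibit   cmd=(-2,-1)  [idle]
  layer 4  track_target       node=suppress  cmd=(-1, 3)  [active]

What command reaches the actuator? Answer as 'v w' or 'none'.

layer 0 (explore_frontier) active — direct: (-3, 2)
layer 1 (dock) active — suppresses: (-3, 0)
layer 2 (cruise) idle — unchanged: (-3, 0)
layer 3 (avoid_obstacle) idle — unchanged: (-3, 0)
layer 4 (track_target) active — suppresses: (-1, 3)
→ actuator (-1, 3)

-1 3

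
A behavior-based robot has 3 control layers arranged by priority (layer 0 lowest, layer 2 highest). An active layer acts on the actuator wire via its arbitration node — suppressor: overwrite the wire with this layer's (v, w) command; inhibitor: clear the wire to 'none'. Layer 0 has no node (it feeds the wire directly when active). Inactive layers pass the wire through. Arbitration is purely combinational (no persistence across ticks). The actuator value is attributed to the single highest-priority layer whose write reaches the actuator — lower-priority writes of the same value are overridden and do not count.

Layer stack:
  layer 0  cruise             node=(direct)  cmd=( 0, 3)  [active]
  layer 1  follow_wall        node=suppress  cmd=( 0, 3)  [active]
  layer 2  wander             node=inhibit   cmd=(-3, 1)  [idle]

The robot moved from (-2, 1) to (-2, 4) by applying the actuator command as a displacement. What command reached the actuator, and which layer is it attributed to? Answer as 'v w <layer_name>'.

displacement = (-2, 4) − (-2, 1) = (0, 3)
L0 cruise: active, feeds wire = (0, 3)
L1 follow_wall: active, suppressor → wire = (0, 3)
L2 wander: idle → wire stays (0, 3)
actuator = (0, 3) — from layer 1 (follow_wall)

0 3 follow_wall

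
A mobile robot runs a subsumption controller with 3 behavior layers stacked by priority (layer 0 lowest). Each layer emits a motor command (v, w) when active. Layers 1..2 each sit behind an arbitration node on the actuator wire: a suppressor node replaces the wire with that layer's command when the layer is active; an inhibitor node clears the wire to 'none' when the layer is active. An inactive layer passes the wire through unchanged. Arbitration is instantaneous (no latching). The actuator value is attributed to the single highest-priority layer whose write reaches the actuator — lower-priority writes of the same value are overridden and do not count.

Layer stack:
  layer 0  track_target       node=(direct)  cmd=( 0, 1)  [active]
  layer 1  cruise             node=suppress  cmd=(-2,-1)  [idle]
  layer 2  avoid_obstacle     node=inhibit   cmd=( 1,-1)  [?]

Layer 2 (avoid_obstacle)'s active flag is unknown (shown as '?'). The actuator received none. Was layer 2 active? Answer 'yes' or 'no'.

If layer 2 is active=yes:
  actuator would be none
If layer 2 is active=no:
  actuator would be (0, 1)
Observed none, so layer 2 was active.

yes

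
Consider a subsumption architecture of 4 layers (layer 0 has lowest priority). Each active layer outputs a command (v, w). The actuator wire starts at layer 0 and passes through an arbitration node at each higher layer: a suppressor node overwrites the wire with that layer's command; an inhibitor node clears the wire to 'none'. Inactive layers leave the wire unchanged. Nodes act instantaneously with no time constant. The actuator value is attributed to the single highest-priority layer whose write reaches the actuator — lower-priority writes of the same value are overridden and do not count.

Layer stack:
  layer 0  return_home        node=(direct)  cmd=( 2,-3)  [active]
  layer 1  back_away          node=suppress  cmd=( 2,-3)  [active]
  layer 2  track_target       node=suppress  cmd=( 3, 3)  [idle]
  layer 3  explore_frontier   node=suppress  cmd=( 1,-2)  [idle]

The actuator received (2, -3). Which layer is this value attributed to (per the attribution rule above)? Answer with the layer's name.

L0 return_home: active, feeds wire = (2, -3)
L1 back_away: active, suppressor → wire = (2, -3)
L2 track_target: idle → wire stays (2, -3)
L3 explore_frontier: idle → wire stays (2, -3)
actuator = (2, -3)
last writer: layer 1 = back_away

back_away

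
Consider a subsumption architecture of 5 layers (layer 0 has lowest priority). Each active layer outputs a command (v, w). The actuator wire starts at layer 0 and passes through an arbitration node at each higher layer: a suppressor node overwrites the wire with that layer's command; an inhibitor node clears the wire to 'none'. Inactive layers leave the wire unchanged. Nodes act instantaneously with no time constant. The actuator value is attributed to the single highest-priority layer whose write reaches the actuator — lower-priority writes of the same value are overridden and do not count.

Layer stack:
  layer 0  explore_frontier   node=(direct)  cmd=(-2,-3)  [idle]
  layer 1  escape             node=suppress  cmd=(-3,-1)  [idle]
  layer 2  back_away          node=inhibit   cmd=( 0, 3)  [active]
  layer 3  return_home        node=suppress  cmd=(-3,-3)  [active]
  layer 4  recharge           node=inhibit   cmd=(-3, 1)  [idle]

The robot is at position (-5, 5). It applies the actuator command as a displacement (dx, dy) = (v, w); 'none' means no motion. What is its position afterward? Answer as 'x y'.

[0] explore_frontier off; wire := none
[1] escape off; pass none
[2] back_away on (inhibit); wire := none
[3] return_home on (suppress); wire := (-3, -3)
[4] recharge off; pass (-3, -3)
output (-3, -3)
position: (-5, 5) + (-3, -3) = (-8, 2)

-8 2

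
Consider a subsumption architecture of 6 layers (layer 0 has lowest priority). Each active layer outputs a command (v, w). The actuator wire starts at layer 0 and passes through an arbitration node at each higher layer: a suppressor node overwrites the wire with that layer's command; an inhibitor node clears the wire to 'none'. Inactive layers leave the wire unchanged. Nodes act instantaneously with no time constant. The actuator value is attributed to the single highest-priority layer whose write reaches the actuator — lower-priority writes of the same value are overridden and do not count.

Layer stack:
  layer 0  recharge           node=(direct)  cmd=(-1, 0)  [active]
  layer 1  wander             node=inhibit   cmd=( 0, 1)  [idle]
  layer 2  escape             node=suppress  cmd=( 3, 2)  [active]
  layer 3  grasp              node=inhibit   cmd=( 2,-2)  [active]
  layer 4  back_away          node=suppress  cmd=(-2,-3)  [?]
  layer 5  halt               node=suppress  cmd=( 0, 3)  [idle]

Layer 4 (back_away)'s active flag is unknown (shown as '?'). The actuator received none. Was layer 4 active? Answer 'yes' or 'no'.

If layer 4 is active=yes:
  actuator would be (-2, -3)
If layer 4 is active=no:
  actuator would be none
Observed none, so layer 4 was idle.

no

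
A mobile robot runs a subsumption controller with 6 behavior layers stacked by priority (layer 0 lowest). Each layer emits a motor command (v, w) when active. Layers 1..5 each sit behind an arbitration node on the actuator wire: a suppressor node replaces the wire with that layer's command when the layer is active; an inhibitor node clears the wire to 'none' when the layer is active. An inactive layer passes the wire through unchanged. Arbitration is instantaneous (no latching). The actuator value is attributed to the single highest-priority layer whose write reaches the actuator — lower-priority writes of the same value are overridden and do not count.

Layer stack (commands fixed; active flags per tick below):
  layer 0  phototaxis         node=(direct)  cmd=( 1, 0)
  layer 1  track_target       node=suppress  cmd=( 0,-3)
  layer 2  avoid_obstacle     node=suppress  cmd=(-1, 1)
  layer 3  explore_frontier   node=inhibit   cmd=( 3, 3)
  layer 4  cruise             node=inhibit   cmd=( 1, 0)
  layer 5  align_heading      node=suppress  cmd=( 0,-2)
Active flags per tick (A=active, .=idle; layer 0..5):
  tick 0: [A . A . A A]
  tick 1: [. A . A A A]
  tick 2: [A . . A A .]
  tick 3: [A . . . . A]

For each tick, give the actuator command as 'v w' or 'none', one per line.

0 -2
0 -2
none
0 -2

tick 0:
  [0] phototaxis on; wire := (1, 0)
  [1] track_target off; pass (1, 0)
  [2] avoid_obstacle on (suppress); wire := (-1, 1)
  [3] explore_frontier off; pass (-1, 1)
  [4] cruise on (inhibit); wire := none
  [5] align_heading on (suppress); wire := (0, -2)
  output (0, -2)
tick 1:
  [0] phototaxis off; wire := none
  [1] track_target on (suppress); wire := (0, -3)
  [2] avoid_obstacle off; pass (0, -3)
  [3] explore_frontier on (inhibit); wire := none
  [4] cruise on (inhibit); wire := none
  [5] align_heading on (suppress); wire := (0, -2)
  output (0, -2)
tick 2:
  [0] phototaxis on; wire := (1, 0)
  [1] track_target off; pass (1, 0)
  [2] avoid_obstacle off; pass (1, 0)
  [3] explore_frontier on (inhibit); wire := none
  [4] cruise on (inhibit); wire := none
  [5] align_heading off; pass none
  output none
tick 3:
  [0] phototaxis on; wire := (1, 0)
  [1] track_target off; pass (1, 0)
  [2] avoid_obstacle off; pass (1, 0)
  [3] explore_frontier off; pass (1, 0)
  [4] cruise off; pass (1, 0)
  [5] align_heading on (suppress); wire := (0, -2)
  output (0, -2)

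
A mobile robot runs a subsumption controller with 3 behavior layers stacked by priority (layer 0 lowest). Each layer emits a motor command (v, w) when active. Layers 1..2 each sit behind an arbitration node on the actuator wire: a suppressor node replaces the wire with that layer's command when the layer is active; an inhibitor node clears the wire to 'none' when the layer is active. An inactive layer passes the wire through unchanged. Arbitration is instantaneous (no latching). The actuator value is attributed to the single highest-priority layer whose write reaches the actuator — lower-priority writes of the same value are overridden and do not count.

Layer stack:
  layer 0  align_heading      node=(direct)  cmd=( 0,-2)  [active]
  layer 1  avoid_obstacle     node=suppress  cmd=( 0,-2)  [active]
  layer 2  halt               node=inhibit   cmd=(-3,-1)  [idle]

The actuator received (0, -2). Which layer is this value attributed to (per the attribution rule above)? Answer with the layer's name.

avoid_obstacle

L0 align_heading: active, feeds wire = (0, -2)
L1 avoid_obstacle: active, suppressor → wire = (0, -2)
L2 halt: idle → wire stays (0, -2)
actuator = (0, -2)
last writer: layer 1 = avoid_obstacle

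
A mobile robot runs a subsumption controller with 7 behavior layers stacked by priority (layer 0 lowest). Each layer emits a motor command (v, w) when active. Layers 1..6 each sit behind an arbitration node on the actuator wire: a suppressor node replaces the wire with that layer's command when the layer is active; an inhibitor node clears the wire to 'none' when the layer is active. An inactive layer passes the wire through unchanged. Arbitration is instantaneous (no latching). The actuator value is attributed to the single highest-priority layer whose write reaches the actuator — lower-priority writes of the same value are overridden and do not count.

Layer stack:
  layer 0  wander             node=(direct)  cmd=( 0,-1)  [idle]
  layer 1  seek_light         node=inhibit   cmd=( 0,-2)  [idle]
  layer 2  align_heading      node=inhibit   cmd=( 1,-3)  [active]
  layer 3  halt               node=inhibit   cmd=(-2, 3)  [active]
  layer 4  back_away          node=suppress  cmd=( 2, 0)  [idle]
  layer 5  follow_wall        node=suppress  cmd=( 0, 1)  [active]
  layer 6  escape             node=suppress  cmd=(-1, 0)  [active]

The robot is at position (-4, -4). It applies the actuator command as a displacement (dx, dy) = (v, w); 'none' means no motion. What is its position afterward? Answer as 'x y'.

-5 -4

[0] wander off; wire := none
[1] seek_light off; pass none
[2] align_heading on (inhibit); wire := none
[3] halt on (inhibit); wire := none
[4] back_away off; pass none
[5] follow_wall on (suppress); wire := (0, 1)
[6] escape on (suppress); wire := (-1, 0)
output (-1, 0)
position: (-4, -4) + (-1, 0) = (-5, -4)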